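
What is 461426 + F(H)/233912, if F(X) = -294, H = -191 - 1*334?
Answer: 7709505587/16708 ≈ 4.6143e+5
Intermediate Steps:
H = -525 (H = -191 - 334 = -525)
461426 + F(H)/233912 = 461426 - 294/233912 = 461426 - 294*1/233912 = 461426 - 21/16708 = 7709505587/16708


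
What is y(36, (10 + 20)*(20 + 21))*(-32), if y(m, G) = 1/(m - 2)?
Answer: -16/17 ≈ -0.94118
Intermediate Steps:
y(m, G) = 1/(-2 + m)
y(36, (10 + 20)*(20 + 21))*(-32) = -32/(-2 + 36) = -32/34 = (1/34)*(-32) = -16/17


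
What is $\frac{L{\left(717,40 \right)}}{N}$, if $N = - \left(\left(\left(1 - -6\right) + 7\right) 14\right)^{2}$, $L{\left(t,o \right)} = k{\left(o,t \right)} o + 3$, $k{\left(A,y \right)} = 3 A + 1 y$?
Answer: $- \frac{33483}{38416} \approx -0.87159$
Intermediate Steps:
$k{\left(A,y \right)} = y + 3 A$ ($k{\left(A,y \right)} = 3 A + y = y + 3 A$)
$L{\left(t,o \right)} = 3 + o \left(t + 3 o\right)$ ($L{\left(t,o \right)} = \left(t + 3 o\right) o + 3 = o \left(t + 3 o\right) + 3 = 3 + o \left(t + 3 o\right)$)
$N = -38416$ ($N = - \left(\left(\left(1 + 6\right) + 7\right) 14\right)^{2} = - \left(\left(7 + 7\right) 14\right)^{2} = - \left(14 \cdot 14\right)^{2} = - 196^{2} = \left(-1\right) 38416 = -38416$)
$\frac{L{\left(717,40 \right)}}{N} = \frac{3 + 40 \left(717 + 3 \cdot 40\right)}{-38416} = \left(3 + 40 \left(717 + 120\right)\right) \left(- \frac{1}{38416}\right) = \left(3 + 40 \cdot 837\right) \left(- \frac{1}{38416}\right) = \left(3 + 33480\right) \left(- \frac{1}{38416}\right) = 33483 \left(- \frac{1}{38416}\right) = - \frac{33483}{38416}$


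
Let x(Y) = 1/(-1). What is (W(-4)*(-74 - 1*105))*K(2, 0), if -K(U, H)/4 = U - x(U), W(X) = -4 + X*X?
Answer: 25776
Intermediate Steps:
x(Y) = -1
W(X) = -4 + X**2
K(U, H) = -4 - 4*U (K(U, H) = -4*(U - 1*(-1)) = -4*(U + 1) = -4*(1 + U) = -4 - 4*U)
(W(-4)*(-74 - 1*105))*K(2, 0) = ((-4 + (-4)**2)*(-74 - 1*105))*(-4 - 4*2) = ((-4 + 16)*(-74 - 105))*(-4 - 8) = (12*(-179))*(-12) = -2148*(-12) = 25776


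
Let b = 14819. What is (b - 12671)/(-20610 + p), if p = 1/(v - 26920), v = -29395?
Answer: -120964620/1160652151 ≈ -0.10422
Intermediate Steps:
p = -1/56315 (p = 1/(-29395 - 26920) = 1/(-56315) = -1/56315 ≈ -1.7757e-5)
(b - 12671)/(-20610 + p) = (14819 - 12671)/(-20610 - 1/56315) = 2148/(-1160652151/56315) = 2148*(-56315/1160652151) = -120964620/1160652151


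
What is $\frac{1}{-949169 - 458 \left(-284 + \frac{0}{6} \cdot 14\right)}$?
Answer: $- \frac{1}{819097} \approx -1.2209 \cdot 10^{-6}$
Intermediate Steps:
$\frac{1}{-949169 - 458 \left(-284 + \frac{0}{6} \cdot 14\right)} = \frac{1}{-949169 - 458 \left(-284 + 0 \cdot \frac{1}{6} \cdot 14\right)} = \frac{1}{-949169 - 458 \left(-284 + 0 \cdot 14\right)} = \frac{1}{-949169 - 458 \left(-284 + 0\right)} = \frac{1}{-949169 - -130072} = \frac{1}{-949169 + 130072} = \frac{1}{-819097} = - \frac{1}{819097}$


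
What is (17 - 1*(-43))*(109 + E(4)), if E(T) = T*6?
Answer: 7980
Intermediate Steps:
E(T) = 6*T
(17 - 1*(-43))*(109 + E(4)) = (17 - 1*(-43))*(109 + 6*4) = (17 + 43)*(109 + 24) = 60*133 = 7980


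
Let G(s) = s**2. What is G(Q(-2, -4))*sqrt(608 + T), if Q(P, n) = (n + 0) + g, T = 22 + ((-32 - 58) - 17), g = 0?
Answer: 16*sqrt(523) ≈ 365.91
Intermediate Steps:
T = -85 (T = 22 + (-90 - 17) = 22 - 107 = -85)
Q(P, n) = n (Q(P, n) = (n + 0) + 0 = n + 0 = n)
G(Q(-2, -4))*sqrt(608 + T) = (-4)**2*sqrt(608 - 85) = 16*sqrt(523)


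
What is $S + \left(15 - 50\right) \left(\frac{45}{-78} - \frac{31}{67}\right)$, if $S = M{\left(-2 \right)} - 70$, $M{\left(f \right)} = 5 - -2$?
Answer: $- \frac{46361}{1742} \approx -26.614$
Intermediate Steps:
$M{\left(f \right)} = 7$ ($M{\left(f \right)} = 5 + 2 = 7$)
$S = -63$ ($S = 7 - 70 = -63$)
$S + \left(15 - 50\right) \left(\frac{45}{-78} - \frac{31}{67}\right) = -63 + \left(15 - 50\right) \left(\frac{45}{-78} - \frac{31}{67}\right) = -63 + \left(15 - 50\right) \left(45 \left(- \frac{1}{78}\right) - \frac{31}{67}\right) = -63 - 35 \left(- \frac{15}{26} - \frac{31}{67}\right) = -63 - - \frac{63385}{1742} = -63 + \frac{63385}{1742} = - \frac{46361}{1742}$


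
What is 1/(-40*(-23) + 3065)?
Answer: 1/3985 ≈ 0.00025094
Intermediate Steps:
1/(-40*(-23) + 3065) = 1/(920 + 3065) = 1/3985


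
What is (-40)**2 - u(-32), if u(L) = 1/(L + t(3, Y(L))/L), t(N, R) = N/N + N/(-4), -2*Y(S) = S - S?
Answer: 6555328/4097 ≈ 1600.0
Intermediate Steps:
Y(S) = 0 (Y(S) = -(S - S)/2 = -1/2*0 = 0)
t(N, R) = 1 - N/4 (t(N, R) = 1 + N*(-1/4) = 1 - N/4)
u(L) = 1/(L + 1/(4*L)) (u(L) = 1/(L + (1 - 1/4*3)/L) = 1/(L + (1 - 3/4)/L) = 1/(L + 1/(4*L)))
(-40)**2 - u(-32) = (-40)**2 - 4*(-32)/(1 + 4*(-32)**2) = 1600 - 4*(-32)/(1 + 4*1024) = 1600 - 4*(-32)/(1 + 4096) = 1600 - 4*(-32)/4097 = 1600 - 1*(-128/4097) = 1600 + 128/4097 = 6555328/4097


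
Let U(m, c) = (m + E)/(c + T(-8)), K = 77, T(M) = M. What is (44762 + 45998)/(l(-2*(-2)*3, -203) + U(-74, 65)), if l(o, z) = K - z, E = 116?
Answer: 862220/2667 ≈ 323.29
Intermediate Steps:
U(m, c) = (116 + m)/(-8 + c) (U(m, c) = (m + 116)/(c - 8) = (116 + m)/(-8 + c))
l(o, z) = 77 - z
(44762 + 45998)/(l(-2*(-2)*3, -203) + U(-74, 65)) = (44762 + 45998)/((77 - 1*(-203)) + (116 - 74)/(-8 + 65)) = 90760/((77 + 203) + 42/57) = 90760/(280 + (1/57)*42) = 90760/(280 + 14/19) = 90760/(5334/19) = 90760*(19/5334) = 862220/2667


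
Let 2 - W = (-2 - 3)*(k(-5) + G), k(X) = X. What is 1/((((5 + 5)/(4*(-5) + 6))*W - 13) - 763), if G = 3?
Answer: -7/5392 ≈ -0.0012982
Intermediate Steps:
W = -8 (W = 2 - (-2 - 3)*(-5 + 3) = 2 - (-5)*(-2) = 2 - 1*10 = 2 - 10 = -8)
1/((((5 + 5)/(4*(-5) + 6))*W - 13) - 763) = 1/((((5 + 5)/(4*(-5) + 6))*(-8) - 13) - 763) = 1/(((10/(-20 + 6))*(-8) - 13) - 763) = 1/(((10/(-14))*(-8) - 13) - 763) = 1/(((10*(-1/14))*(-8) - 13) - 763) = 1/((-5/7*(-8) - 13) - 763) = 1/((40/7 - 13) - 763) = 1/(-51/7 - 763) = 1/(-5392/7) = -7/5392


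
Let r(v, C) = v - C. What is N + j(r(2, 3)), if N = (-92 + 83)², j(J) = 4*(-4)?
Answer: 65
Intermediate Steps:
j(J) = -16
N = 81 (N = (-9)² = 81)
N + j(r(2, 3)) = 81 - 16 = 65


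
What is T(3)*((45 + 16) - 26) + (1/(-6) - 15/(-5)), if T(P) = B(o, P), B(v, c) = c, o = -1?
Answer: 647/6 ≈ 107.83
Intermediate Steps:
T(P) = P
T(3)*((45 + 16) - 26) + (1/(-6) - 15/(-5)) = 3*((45 + 16) - 26) + (1/(-6) - 15/(-5)) = 3*(61 - 26) + (1*(-1/6) - 15*(-1/5)) = 3*35 + (-1/6 + 3) = 105 + 17/6 = 647/6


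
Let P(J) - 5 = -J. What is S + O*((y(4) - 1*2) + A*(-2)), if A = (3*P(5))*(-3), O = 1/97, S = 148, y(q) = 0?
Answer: 14354/97 ≈ 147.98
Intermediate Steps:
O = 1/97 ≈ 0.010309
P(J) = 5 - J
A = 0 (A = (3*(5 - 1*5))*(-3) = (3*(5 - 5))*(-3) = (3*0)*(-3) = 0*(-3) = 0)
S + O*((y(4) - 1*2) + A*(-2)) = 148 + ((0 - 1*2) + 0*(-2))/97 = 148 + ((0 - 2) + 0)/97 = 148 + (-2 + 0)/97 = 148 + (1/97)*(-2) = 148 - 2/97 = 14354/97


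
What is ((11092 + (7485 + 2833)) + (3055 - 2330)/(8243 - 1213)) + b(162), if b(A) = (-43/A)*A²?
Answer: 20308409/1406 ≈ 14444.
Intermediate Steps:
b(A) = -43*A
((11092 + (7485 + 2833)) + (3055 - 2330)/(8243 - 1213)) + b(162) = ((11092 + (7485 + 2833)) + (3055 - 2330)/(8243 - 1213)) - 43*162 = ((11092 + 10318) + 725/7030) - 6966 = (21410 + 725*(1/7030)) - 6966 = (21410 + 145/1406) - 6966 = 30102605/1406 - 6966 = 20308409/1406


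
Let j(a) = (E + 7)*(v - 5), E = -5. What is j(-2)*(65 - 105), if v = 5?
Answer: 0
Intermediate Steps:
j(a) = 0 (j(a) = (-5 + 7)*(5 - 5) = 2*0 = 0)
j(-2)*(65 - 105) = 0*(65 - 105) = 0*(-40) = 0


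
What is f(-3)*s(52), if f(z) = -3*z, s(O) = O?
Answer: 468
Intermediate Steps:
f(-3)*s(52) = -3*(-3)*52 = 9*52 = 468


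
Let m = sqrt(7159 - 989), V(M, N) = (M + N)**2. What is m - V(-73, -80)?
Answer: -23409 + sqrt(6170) ≈ -23330.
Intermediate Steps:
m = sqrt(6170) ≈ 78.549
m - V(-73, -80) = sqrt(6170) - (-73 - 80)**2 = sqrt(6170) - 1*(-153)**2 = sqrt(6170) - 1*23409 = sqrt(6170) - 23409 = -23409 + sqrt(6170)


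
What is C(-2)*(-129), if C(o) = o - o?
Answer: 0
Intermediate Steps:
C(o) = 0
C(-2)*(-129) = 0*(-129) = 0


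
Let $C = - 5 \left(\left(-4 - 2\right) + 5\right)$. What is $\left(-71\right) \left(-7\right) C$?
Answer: $2485$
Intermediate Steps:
$C = 5$ ($C = - 5 \left(\left(-4 - 2\right) + 5\right) = - 5 \left(-6 + 5\right) = \left(-5\right) \left(-1\right) = 5$)
$\left(-71\right) \left(-7\right) C = \left(-71\right) \left(-7\right) 5 = 497 \cdot 5 = 2485$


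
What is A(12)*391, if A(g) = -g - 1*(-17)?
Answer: 1955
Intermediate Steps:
A(g) = 17 - g (A(g) = -g + 17 = 17 - g)
A(12)*391 = (17 - 1*12)*391 = (17 - 12)*391 = 5*391 = 1955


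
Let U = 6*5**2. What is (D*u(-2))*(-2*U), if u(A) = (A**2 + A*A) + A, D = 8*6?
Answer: -86400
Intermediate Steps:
D = 48
u(A) = A + 2*A**2 (u(A) = (A**2 + A**2) + A = 2*A**2 + A = A + 2*A**2)
U = 150 (U = 6*25 = 150)
(D*u(-2))*(-2*U) = (48*(-2*(1 + 2*(-2))))*(-2*150) = (48*(-2*(1 - 4)))*(-300) = (48*(-2*(-3)))*(-300) = (48*6)*(-300) = 288*(-300) = -86400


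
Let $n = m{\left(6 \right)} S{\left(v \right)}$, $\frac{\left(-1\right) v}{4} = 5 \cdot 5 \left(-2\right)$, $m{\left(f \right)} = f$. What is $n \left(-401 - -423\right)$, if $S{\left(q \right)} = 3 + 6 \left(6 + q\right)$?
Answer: $163548$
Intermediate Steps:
$v = 200$ ($v = - 4 \cdot 5 \cdot 5 \left(-2\right) = - 4 \cdot 5 \left(-10\right) = \left(-4\right) \left(-50\right) = 200$)
$S{\left(q \right)} = 39 + 6 q$ ($S{\left(q \right)} = 3 + \left(36 + 6 q\right) = 39 + 6 q$)
$n = 7434$ ($n = 6 \left(39 + 6 \cdot 200\right) = 6 \left(39 + 1200\right) = 6 \cdot 1239 = 7434$)
$n \left(-401 - -423\right) = 7434 \left(-401 - -423\right) = 7434 \left(-401 + 423\right) = 7434 \cdot 22 = 163548$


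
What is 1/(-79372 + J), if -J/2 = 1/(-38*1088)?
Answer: -20672/1640777983 ≈ -1.2599e-5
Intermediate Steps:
J = 1/20672 (J = -2/((-38*1088)) = -2/(-41344) = -2*(-1/41344) = 1/20672 ≈ 4.8375e-5)
1/(-79372 + J) = 1/(-79372 + 1/20672) = 1/(-1640777983/20672) = -20672/1640777983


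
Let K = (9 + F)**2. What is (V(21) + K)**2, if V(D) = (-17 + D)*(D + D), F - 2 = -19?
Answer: 53824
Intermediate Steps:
F = -17 (F = 2 - 19 = -17)
V(D) = 2*D*(-17 + D) (V(D) = (-17 + D)*(2*D) = 2*D*(-17 + D))
K = 64 (K = (9 - 17)**2 = (-8)**2 = 64)
(V(21) + K)**2 = (2*21*(-17 + 21) + 64)**2 = (2*21*4 + 64)**2 = (168 + 64)**2 = 232**2 = 53824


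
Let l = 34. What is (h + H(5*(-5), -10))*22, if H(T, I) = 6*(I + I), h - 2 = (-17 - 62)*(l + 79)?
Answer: -198990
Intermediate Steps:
h = -8925 (h = 2 + (-17 - 62)*(34 + 79) = 2 - 79*113 = 2 - 8927 = -8925)
H(T, I) = 12*I (H(T, I) = 6*(2*I) = 12*I)
(h + H(5*(-5), -10))*22 = (-8925 + 12*(-10))*22 = (-8925 - 120)*22 = -9045*22 = -198990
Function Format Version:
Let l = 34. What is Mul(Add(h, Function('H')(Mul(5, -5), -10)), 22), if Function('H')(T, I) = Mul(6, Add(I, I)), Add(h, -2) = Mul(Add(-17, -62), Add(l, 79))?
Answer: -198990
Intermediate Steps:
h = -8925 (h = Add(2, Mul(Add(-17, -62), Add(34, 79))) = Add(2, Mul(-79, 113)) = Add(2, -8927) = -8925)
Function('H')(T, I) = Mul(12, I) (Function('H')(T, I) = Mul(6, Mul(2, I)) = Mul(12, I))
Mul(Add(h, Function('H')(Mul(5, -5), -10)), 22) = Mul(Add(-8925, Mul(12, -10)), 22) = Mul(Add(-8925, -120), 22) = Mul(-9045, 22) = -198990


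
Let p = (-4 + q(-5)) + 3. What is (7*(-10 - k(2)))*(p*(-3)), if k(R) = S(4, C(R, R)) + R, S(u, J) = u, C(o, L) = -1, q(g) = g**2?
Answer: 8064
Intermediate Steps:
p = 24 (p = (-4 + (-5)**2) + 3 = (-4 + 25) + 3 = 21 + 3 = 24)
k(R) = 4 + R
(7*(-10 - k(2)))*(p*(-3)) = (7*(-10 - (4 + 2)))*(24*(-3)) = (7*(-10 - 1*6))*(-72) = (7*(-10 - 6))*(-72) = (7*(-16))*(-72) = -112*(-72) = 8064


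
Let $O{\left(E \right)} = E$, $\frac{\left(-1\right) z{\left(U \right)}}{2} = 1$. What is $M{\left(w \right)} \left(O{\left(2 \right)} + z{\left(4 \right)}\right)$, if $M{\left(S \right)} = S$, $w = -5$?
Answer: $0$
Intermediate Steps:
$z{\left(U \right)} = -2$ ($z{\left(U \right)} = \left(-2\right) 1 = -2$)
$M{\left(w \right)} \left(O{\left(2 \right)} + z{\left(4 \right)}\right) = - 5 \left(2 - 2\right) = \left(-5\right) 0 = 0$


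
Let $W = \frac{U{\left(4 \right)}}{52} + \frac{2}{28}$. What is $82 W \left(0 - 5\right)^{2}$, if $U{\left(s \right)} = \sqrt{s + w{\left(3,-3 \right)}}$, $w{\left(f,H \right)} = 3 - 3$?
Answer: $\frac{20500}{91} \approx 225.27$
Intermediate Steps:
$w{\left(f,H \right)} = 0$
$U{\left(s \right)} = \sqrt{s}$ ($U{\left(s \right)} = \sqrt{s + 0} = \sqrt{s}$)
$W = \frac{10}{91}$ ($W = \frac{\sqrt{4}}{52} + \frac{2}{28} = 2 \cdot \frac{1}{52} + 2 \cdot \frac{1}{28} = \frac{1}{26} + \frac{1}{14} = \frac{10}{91} \approx 0.10989$)
$82 W \left(0 - 5\right)^{2} = 82 \cdot \frac{10}{91} \left(0 - 5\right)^{2} = \frac{820 \left(-5\right)^{2}}{91} = \frac{820}{91} \cdot 25 = \frac{20500}{91}$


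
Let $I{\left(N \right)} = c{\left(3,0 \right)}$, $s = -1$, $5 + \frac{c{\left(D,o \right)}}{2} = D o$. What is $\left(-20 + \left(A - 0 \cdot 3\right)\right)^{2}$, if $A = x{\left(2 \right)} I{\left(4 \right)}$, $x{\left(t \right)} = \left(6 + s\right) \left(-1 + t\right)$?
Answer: $4900$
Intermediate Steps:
$c{\left(D,o \right)} = -10 + 2 D o$
$I{\left(N \right)} = -10$ ($I{\left(N \right)} = -10 + 2 \cdot 3 \cdot 0 = -10 + 0 = -10$)
$x{\left(t \right)} = -5 + 5 t$ ($x{\left(t \right)} = \left(6 - 1\right) \left(-1 + t\right) = 5 \left(-1 + t\right) = -5 + 5 t$)
$A = -50$ ($A = \left(-5 + 5 \cdot 2\right) \left(-10\right) = \left(-5 + 10\right) \left(-10\right) = 5 \left(-10\right) = -50$)
$\left(-20 + \left(A - 0 \cdot 3\right)\right)^{2} = \left(-20 - \left(50 + 0 \cdot 3\right)\right)^{2} = \left(-20 - 50\right)^{2} = \left(-70\right)^{2} = 4900$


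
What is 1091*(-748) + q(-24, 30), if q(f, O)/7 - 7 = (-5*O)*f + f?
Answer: -790987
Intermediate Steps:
q(f, O) = 49 + 7*f - 35*O*f (q(f, O) = 49 + 7*((-5*O)*f + f) = 49 + 7*(-5*O*f + f) = 49 + 7*(f - 5*O*f) = 49 + (7*f - 35*O*f) = 49 + 7*f - 35*O*f)
1091*(-748) + q(-24, 30) = 1091*(-748) + (49 + 7*(-24) - 35*30*(-24)) = -816068 + (49 - 168 + 25200) = -816068 + 25081 = -790987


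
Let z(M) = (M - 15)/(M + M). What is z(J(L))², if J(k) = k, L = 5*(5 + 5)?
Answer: 49/400 ≈ 0.12250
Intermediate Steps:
L = 50 (L = 5*10 = 50)
z(M) = (-15 + M)/(2*M) (z(M) = (-15 + M)/((2*M)) = (-15 + M)*(1/(2*M)) = (-15 + M)/(2*M))
z(J(L))² = ((½)*(-15 + 50)/50)² = ((½)*(1/50)*35)² = (7/20)² = 49/400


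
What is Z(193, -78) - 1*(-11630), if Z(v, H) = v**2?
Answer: 48879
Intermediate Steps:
Z(193, -78) - 1*(-11630) = 193**2 - 1*(-11630) = 37249 + 11630 = 48879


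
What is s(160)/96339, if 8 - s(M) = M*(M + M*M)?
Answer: -1373864/32113 ≈ -42.782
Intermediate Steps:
s(M) = 8 - M*(M + M**2) (s(M) = 8 - M*(M + M*M) = 8 - M*(M + M**2))
s(160)/96339 = (8 - 1*160**2 - 1*160**3)/96339 = (8 - 1*25600 - 1*4096000)*(1/96339) = (8 - 25600 - 4096000)*(1/96339) = -4121592*1/96339 = -1373864/32113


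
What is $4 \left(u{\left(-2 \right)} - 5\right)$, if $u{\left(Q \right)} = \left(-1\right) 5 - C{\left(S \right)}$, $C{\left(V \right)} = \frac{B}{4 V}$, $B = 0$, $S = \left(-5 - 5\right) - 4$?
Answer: $-40$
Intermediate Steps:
$S = -14$ ($S = -10 - 4 = -14$)
$C{\left(V \right)} = 0$ ($C{\left(V \right)} = \frac{0}{4 V} = 0 \frac{1}{4 V} = 0$)
$u{\left(Q \right)} = -5$ ($u{\left(Q \right)} = \left(-1\right) 5 - 0 = -5 + 0 = -5$)
$4 \left(u{\left(-2 \right)} - 5\right) = 4 \left(-5 - 5\right) = 4 \left(-10\right) = -40$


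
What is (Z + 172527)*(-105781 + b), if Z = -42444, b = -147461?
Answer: -32942479086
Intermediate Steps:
(Z + 172527)*(-105781 + b) = (-42444 + 172527)*(-105781 - 147461) = 130083*(-253242) = -32942479086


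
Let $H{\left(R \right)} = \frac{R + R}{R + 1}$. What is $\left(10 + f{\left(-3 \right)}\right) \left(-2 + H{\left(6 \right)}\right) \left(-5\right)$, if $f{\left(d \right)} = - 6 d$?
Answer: $40$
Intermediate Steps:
$H{\left(R \right)} = \frac{2 R}{1 + R}$
$\left(10 + f{\left(-3 \right)}\right) \left(-2 + H{\left(6 \right)}\right) \left(-5\right) = \left(10 - -18\right) \left(-2 + 2 \cdot 6 \frac{1}{1 + 6}\right) \left(-5\right) = \left(10 + 18\right) \left(-2 + 2 \cdot 6 \cdot \frac{1}{7}\right) \left(-5\right) = 28 \left(-2 + 2 \cdot 6 \cdot \frac{1}{7}\right) \left(-5\right) = 28 \left(-2 + \frac{12}{7}\right) \left(-5\right) = 28 \left(- \frac{2}{7}\right) \left(-5\right) = \left(-8\right) \left(-5\right) = 40$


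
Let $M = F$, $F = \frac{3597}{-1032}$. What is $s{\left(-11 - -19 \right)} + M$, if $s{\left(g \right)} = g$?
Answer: $\frac{1553}{344} \approx 4.5145$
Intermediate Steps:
$F = - \frac{1199}{344}$ ($F = 3597 \left(- \frac{1}{1032}\right) = - \frac{1199}{344} \approx -3.4855$)
$M = - \frac{1199}{344} \approx -3.4855$
$s{\left(-11 - -19 \right)} + M = \left(-11 - -19\right) - \frac{1199}{344} = \left(-11 + 19\right) - \frac{1199}{344} = 8 - \frac{1199}{344} = \frac{1553}{344}$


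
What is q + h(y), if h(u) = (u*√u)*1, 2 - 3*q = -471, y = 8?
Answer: 473/3 + 16*√2 ≈ 180.29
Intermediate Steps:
q = 473/3 (q = ⅔ - ⅓*(-471) = ⅔ + 157 = 473/3 ≈ 157.67)
h(u) = u^(3/2) (h(u) = u^(3/2)*1 = u^(3/2))
q + h(y) = 473/3 + 8^(3/2) = 473/3 + 16*√2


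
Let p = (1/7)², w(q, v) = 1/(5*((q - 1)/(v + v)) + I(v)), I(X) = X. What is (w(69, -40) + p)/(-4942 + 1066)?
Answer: 1/1769292 ≈ 5.6520e-7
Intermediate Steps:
w(q, v) = 1/(v + 5*(-1 + q)/(2*v)) (w(q, v) = 1/(5*((q - 1)/(v + v)) + v) = 1/(5*((-1 + q)/((2*v))) + v) = 1/(5*((-1 + q)*(1/(2*v))) + v) = 1/(5*((-1 + q)/(2*v)) + v) = 1/(5*(-1 + q)/(2*v) + v) = 1/(v + 5*(-1 + q)/(2*v)))
p = 1/49 (p = (⅐)² = 1/49 ≈ 0.020408)
(w(69, -40) + p)/(-4942 + 1066) = (2*(-40)/(-5 + 2*(-40)² + 5*69) + 1/49)/(-4942 + 1066) = (2*(-40)/(-5 + 2*1600 + 345) + 1/49)/(-3876) = (2*(-40)/(-5 + 3200 + 345) + 1/49)*(-1/3876) = (2*(-40)/3540 + 1/49)*(-1/3876) = (2*(-40)*(1/3540) + 1/49)*(-1/3876) = (-4/177 + 1/49)*(-1/3876) = -19/8673*(-1/3876) = 1/1769292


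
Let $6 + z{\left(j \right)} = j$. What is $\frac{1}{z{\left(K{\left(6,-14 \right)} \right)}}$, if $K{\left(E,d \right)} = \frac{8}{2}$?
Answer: $- \frac{1}{2} \approx -0.5$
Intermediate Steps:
$K{\left(E,d \right)} = 4$ ($K{\left(E,d \right)} = 8 \cdot \frac{1}{2} = 4$)
$z{\left(j \right)} = -6 + j$
$\frac{1}{z{\left(K{\left(6,-14 \right)} \right)}} = \frac{1}{-6 + 4} = \frac{1}{-2} = - \frac{1}{2}$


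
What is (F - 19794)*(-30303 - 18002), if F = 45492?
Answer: -1241341890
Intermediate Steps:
(F - 19794)*(-30303 - 18002) = (45492 - 19794)*(-30303 - 18002) = 25698*(-48305) = -1241341890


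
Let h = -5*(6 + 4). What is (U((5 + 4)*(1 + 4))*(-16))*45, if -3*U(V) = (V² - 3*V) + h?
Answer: 441600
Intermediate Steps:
h = -50 (h = -5*10 = -50)
U(V) = 50/3 + V - V²/3 (U(V) = -((V² - 3*V) - 50)/3 = -(-50 + V² - 3*V)/3 = 50/3 + V - V²/3)
(U((5 + 4)*(1 + 4))*(-16))*45 = ((50/3 + (5 + 4)*(1 + 4) - (1 + 4)²*(5 + 4)²/3)*(-16))*45 = ((50/3 + 9*5 - (9*5)²/3)*(-16))*45 = ((50/3 + 45 - ⅓*45²)*(-16))*45 = ((50/3 + 45 - ⅓*2025)*(-16))*45 = ((50/3 + 45 - 675)*(-16))*45 = -1840/3*(-16)*45 = (29440/3)*45 = 441600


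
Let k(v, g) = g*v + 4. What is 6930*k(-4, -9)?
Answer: 277200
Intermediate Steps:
k(v, g) = 4 + g*v
6930*k(-4, -9) = 6930*(4 - 9*(-4)) = 6930*(4 + 36) = 6930*40 = 277200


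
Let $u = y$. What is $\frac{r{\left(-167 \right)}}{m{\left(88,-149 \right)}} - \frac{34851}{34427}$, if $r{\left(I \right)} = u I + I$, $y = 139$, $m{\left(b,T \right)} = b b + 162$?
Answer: $- \frac{540217633}{136089931} \approx -3.9696$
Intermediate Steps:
$m{\left(b,T \right)} = 162 + b^{2}$ ($m{\left(b,T \right)} = b^{2} + 162 = 162 + b^{2}$)
$u = 139$
$r{\left(I \right)} = 140 I$ ($r{\left(I \right)} = 139 I + I = 140 I$)
$\frac{r{\left(-167 \right)}}{m{\left(88,-149 \right)}} - \frac{34851}{34427} = \frac{140 \left(-167\right)}{162 + 88^{2}} - \frac{34851}{34427} = - \frac{23380}{162 + 7744} - \frac{34851}{34427} = - \frac{23380}{7906} - \frac{34851}{34427} = \left(-23380\right) \frac{1}{7906} - \frac{34851}{34427} = - \frac{11690}{3953} - \frac{34851}{34427} = - \frac{540217633}{136089931}$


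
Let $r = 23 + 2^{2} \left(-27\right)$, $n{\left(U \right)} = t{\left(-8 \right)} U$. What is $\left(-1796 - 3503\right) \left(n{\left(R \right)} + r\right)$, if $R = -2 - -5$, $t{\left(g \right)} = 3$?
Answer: $402724$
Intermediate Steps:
$R = 3$ ($R = -2 + 5 = 3$)
$n{\left(U \right)} = 3 U$
$r = -85$ ($r = 23 + 4 \left(-27\right) = 23 - 108 = -85$)
$\left(-1796 - 3503\right) \left(n{\left(R \right)} + r\right) = \left(-1796 - 3503\right) \left(3 \cdot 3 - 85\right) = - 5299 \left(9 - 85\right) = \left(-5299\right) \left(-76\right) = 402724$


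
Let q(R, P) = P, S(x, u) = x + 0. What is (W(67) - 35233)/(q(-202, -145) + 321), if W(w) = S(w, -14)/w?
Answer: -2202/11 ≈ -200.18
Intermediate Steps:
S(x, u) = x
W(w) = 1 (W(w) = w/w = 1)
(W(67) - 35233)/(q(-202, -145) + 321) = (1 - 35233)/(-145 + 321) = -35232/176 = -35232*1/176 = -2202/11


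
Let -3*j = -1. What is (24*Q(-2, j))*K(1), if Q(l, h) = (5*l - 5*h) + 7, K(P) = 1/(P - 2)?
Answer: 112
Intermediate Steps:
K(P) = 1/(-2 + P)
j = 1/3 (j = -1/3*(-1) = 1/3 ≈ 0.33333)
Q(l, h) = 7 - 5*h + 5*l (Q(l, h) = (-5*h + 5*l) + 7 = 7 - 5*h + 5*l)
(24*Q(-2, j))*K(1) = (24*(7 - 5*1/3 + 5*(-2)))/(-2 + 1) = (24*(7 - 5/3 - 10))/(-1) = (24*(-14/3))*(-1) = -112*(-1) = 112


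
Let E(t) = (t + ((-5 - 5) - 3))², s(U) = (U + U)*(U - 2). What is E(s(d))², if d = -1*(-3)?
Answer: 2401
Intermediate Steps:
d = 3
s(U) = 2*U*(-2 + U) (s(U) = (2*U)*(-2 + U) = 2*U*(-2 + U))
E(t) = (-13 + t)² (E(t) = (t + (-10 - 3))² = (t - 13)² = (-13 + t)²)
E(s(d))² = ((-13 + 2*3*(-2 + 3))²)² = ((-13 + 2*3*1)²)² = ((-13 + 6)²)² = ((-7)²)² = 49² = 2401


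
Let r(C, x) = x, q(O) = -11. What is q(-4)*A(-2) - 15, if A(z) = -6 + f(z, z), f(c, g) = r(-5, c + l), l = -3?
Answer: 106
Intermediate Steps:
f(c, g) = -3 + c (f(c, g) = c - 3 = -3 + c)
A(z) = -9 + z (A(z) = -6 + (-3 + z) = -9 + z)
q(-4)*A(-2) - 15 = -11*(-9 - 2) - 15 = -11*(-11) - 15 = 121 - 15 = 106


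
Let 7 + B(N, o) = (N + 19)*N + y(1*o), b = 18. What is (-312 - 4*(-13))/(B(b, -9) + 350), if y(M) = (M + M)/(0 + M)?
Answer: -260/1011 ≈ -0.25717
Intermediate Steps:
y(M) = 2 (y(M) = (2*M)/M = 2)
B(N, o) = -5 + N*(19 + N) (B(N, o) = -7 + ((N + 19)*N + 2) = -7 + ((19 + N)*N + 2) = -7 + (N*(19 + N) + 2) = -7 + (2 + N*(19 + N)) = -5 + N*(19 + N))
(-312 - 4*(-13))/(B(b, -9) + 350) = (-312 - 4*(-13))/((-5 + 18² + 19*18) + 350) = (-312 + 52)/((-5 + 324 + 342) + 350) = -260/(661 + 350) = -260/1011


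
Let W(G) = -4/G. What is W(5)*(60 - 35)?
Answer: -20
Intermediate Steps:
W(5)*(60 - 35) = (-4/5)*(60 - 35) = -4*1/5*25 = -4/5*25 = -20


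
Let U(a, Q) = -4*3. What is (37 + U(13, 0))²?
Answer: 625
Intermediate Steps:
U(a, Q) = -12
(37 + U(13, 0))² = (37 - 12)² = 25² = 625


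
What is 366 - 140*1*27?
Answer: -3414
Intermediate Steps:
366 - 140*1*27 = 366 - 140*27 = 366 - 3780 = -3414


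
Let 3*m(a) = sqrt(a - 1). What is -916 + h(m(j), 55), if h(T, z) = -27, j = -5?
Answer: -943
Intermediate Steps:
m(a) = sqrt(-1 + a)/3 (m(a) = sqrt(a - 1)/3 = sqrt(-1 + a)/3)
-916 + h(m(j), 55) = -916 - 27 = -943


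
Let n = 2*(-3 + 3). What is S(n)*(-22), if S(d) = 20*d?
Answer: 0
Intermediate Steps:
n = 0 (n = 2*0 = 0)
S(n)*(-22) = (20*0)*(-22) = 0*(-22) = 0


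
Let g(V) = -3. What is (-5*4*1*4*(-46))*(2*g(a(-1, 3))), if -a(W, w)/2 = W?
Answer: -22080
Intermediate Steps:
a(W, w) = -2*W
(-5*4*1*4*(-46))*(2*g(a(-1, 3))) = (-5*4*1*4*(-46))*(2*(-3)) = (-20*4*(-46))*(-6) = (-5*16*(-46))*(-6) = -80*(-46)*(-6) = 3680*(-6) = -22080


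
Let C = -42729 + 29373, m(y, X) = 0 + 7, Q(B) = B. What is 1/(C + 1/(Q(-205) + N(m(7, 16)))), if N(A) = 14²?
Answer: -9/120205 ≈ -7.4872e-5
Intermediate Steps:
m(y, X) = 7
N(A) = 196
C = -13356
1/(C + 1/(Q(-205) + N(m(7, 16)))) = 1/(-13356 + 1/(-205 + 196)) = 1/(-13356 + 1/(-9)) = 1/(-13356 - ⅑) = 1/(-120205/9) = -9/120205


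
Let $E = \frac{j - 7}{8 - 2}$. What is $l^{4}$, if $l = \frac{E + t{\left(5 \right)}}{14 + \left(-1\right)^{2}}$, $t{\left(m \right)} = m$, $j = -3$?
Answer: $\frac{16}{6561} \approx 0.0024387$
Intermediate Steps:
$E = - \frac{5}{3}$ ($E = \frac{-3 - 7}{8 - 2} = - \frac{10}{6} = \left(-10\right) \frac{1}{6} = - \frac{5}{3} \approx -1.6667$)
$l = \frac{2}{9}$ ($l = \frac{- \frac{5}{3} + 5}{14 + \left(-1\right)^{2}} = \frac{10}{3 \left(14 + 1\right)} = \frac{10}{3 \cdot 15} = \frac{10}{3} \cdot \frac{1}{15} = \frac{2}{9} \approx 0.22222$)
$l^{4} = \left(\frac{2}{9}\right)^{4} = \frac{16}{6561}$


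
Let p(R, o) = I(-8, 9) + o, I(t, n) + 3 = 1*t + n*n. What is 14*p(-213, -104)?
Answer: -476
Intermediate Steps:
I(t, n) = -3 + t + n² (I(t, n) = -3 + (1*t + n*n) = -3 + (t + n²) = -3 + t + n²)
p(R, o) = 70 + o (p(R, o) = (-3 - 8 + 9²) + o = (-3 - 8 + 81) + o = 70 + o)
14*p(-213, -104) = 14*(70 - 104) = 14*(-34) = -476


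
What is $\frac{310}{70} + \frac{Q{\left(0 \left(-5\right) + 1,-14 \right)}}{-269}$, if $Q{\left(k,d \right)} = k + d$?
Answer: $\frac{8430}{1883} \approx 4.4769$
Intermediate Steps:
$Q{\left(k,d \right)} = d + k$
$\frac{310}{70} + \frac{Q{\left(0 \left(-5\right) + 1,-14 \right)}}{-269} = \frac{310}{70} + \frac{-14 + \left(0 \left(-5\right) + 1\right)}{-269} = 310 \cdot \frac{1}{70} + \left(-14 + \left(0 + 1\right)\right) \left(- \frac{1}{269}\right) = \frac{31}{7} + \left(-14 + 1\right) \left(- \frac{1}{269}\right) = \frac{31}{7} - - \frac{13}{269} = \frac{31}{7} + \frac{13}{269} = \frac{8430}{1883}$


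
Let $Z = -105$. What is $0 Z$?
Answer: $0$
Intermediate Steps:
$0 Z = 0 \left(-105\right) = 0$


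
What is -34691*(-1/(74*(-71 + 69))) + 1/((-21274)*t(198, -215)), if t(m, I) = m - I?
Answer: -152400373045/650175988 ≈ -234.40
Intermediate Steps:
-34691*(-1/(74*(-71 + 69))) + 1/((-21274)*t(198, -215)) = -34691*(-1/(74*(-71 + 69))) + 1/((-21274)*(198 - 1*(-215))) = -34691/((-2*(-74))) - 1/(21274*(198 + 215)) = -34691/148 - 1/21274/413 = -34691*1/148 - 1/21274*1/413 = -34691/148 - 1/8786162 = -152400373045/650175988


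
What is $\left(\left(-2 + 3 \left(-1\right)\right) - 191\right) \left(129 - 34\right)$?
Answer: $-18620$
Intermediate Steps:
$\left(\left(-2 + 3 \left(-1\right)\right) - 191\right) \left(129 - 34\right) = \left(\left(-2 - 3\right) - 191\right) 95 = \left(-5 - 191\right) 95 = \left(-196\right) 95 = -18620$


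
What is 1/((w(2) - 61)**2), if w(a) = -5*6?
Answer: 1/8281 ≈ 0.00012076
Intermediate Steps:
w(a) = -30
1/((w(2) - 61)**2) = 1/((-30 - 61)**2) = 1/((-91)**2) = 1/8281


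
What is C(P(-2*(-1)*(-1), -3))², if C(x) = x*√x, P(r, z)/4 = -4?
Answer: -4096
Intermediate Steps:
P(r, z) = -16 (P(r, z) = 4*(-4) = -16)
C(x) = x^(3/2)
C(P(-2*(-1)*(-1), -3))² = ((-16)^(3/2))² = (-64*I)² = -4096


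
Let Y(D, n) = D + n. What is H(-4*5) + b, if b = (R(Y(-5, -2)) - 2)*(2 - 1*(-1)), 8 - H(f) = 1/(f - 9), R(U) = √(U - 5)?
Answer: 59/29 + 6*I*√3 ≈ 2.0345 + 10.392*I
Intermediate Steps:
R(U) = √(-5 + U)
H(f) = 8 - 1/(-9 + f) (H(f) = 8 - 1/(f - 9) = 8 - 1/(-9 + f))
b = -6 + 6*I*√3 (b = (√(-5 + (-5 - 2)) - 2)*(2 - 1*(-1)) = (√(-5 - 7) - 2)*(2 + 1) = (√(-12) - 2)*3 = (2*I*√3 - 2)*3 = (-2 + 2*I*√3)*3 = -6 + 6*I*√3 ≈ -6.0 + 10.392*I)
H(-4*5) + b = (-73 + 8*(-4*5))/(-9 - 4*5) + (-6 + 6*I*√3) = (-73 + 8*(-20))/(-9 - 20) + (-6 + 6*I*√3) = (-73 - 160)/(-29) + (-6 + 6*I*√3) = -1/29*(-233) + (-6 + 6*I*√3) = 233/29 + (-6 + 6*I*√3) = 59/29 + 6*I*√3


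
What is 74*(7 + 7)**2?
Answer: 14504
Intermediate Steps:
74*(7 + 7)**2 = 74*14**2 = 74*196 = 14504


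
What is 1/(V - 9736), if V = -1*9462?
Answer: -1/19198 ≈ -5.2089e-5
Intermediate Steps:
V = -9462
1/(V - 9736) = 1/(-9462 - 9736) = 1/(-19198) = -1/19198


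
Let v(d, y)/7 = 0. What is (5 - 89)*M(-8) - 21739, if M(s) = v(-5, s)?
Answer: -21739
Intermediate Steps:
v(d, y) = 0 (v(d, y) = 7*0 = 0)
M(s) = 0
(5 - 89)*M(-8) - 21739 = (5 - 89)*0 - 21739 = -84*0 - 21739 = 0 - 21739 = -21739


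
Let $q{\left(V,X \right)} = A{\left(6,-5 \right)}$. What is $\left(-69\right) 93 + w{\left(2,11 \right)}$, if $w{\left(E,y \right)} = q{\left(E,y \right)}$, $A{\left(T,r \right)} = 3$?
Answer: $-6414$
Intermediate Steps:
$q{\left(V,X \right)} = 3$
$w{\left(E,y \right)} = 3$
$\left(-69\right) 93 + w{\left(2,11 \right)} = \left(-69\right) 93 + 3 = -6417 + 3 = -6414$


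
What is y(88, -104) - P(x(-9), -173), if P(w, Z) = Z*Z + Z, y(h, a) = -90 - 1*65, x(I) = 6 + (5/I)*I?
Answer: -29911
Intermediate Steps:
x(I) = 11 (x(I) = 6 + 5 = 11)
y(h, a) = -155 (y(h, a) = -90 - 65 = -155)
P(w, Z) = Z + Z² (P(w, Z) = Z² + Z = Z + Z²)
y(88, -104) - P(x(-9), -173) = -155 - (-173)*(1 - 173) = -155 - (-173)*(-172) = -155 - 1*29756 = -155 - 29756 = -29911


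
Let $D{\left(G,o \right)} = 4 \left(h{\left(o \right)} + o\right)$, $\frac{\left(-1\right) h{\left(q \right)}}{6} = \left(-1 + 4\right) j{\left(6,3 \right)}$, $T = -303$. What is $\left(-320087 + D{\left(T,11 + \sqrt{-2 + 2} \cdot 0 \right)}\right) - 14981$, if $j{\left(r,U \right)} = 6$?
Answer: $-335456$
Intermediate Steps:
$h{\left(q \right)} = -108$ ($h{\left(q \right)} = - 6 \left(-1 + 4\right) 6 = - 6 \cdot 3 \cdot 6 = \left(-6\right) 18 = -108$)
$D{\left(G,o \right)} = -432 + 4 o$ ($D{\left(G,o \right)} = 4 \left(-108 + o\right) = -432 + 4 o$)
$\left(-320087 + D{\left(T,11 + \sqrt{-2 + 2} \cdot 0 \right)}\right) - 14981 = \left(-320087 - \left(432 - 4 \left(11 + \sqrt{-2 + 2} \cdot 0\right)\right)\right) - 14981 = \left(-320087 - \left(432 - 4 \left(11 + \sqrt{0} \cdot 0\right)\right)\right) - 14981 = \left(-320087 - \left(432 - 4 \left(11 + 0 \cdot 0\right)\right)\right) - 14981 = \left(-320087 - \left(432 - 4 \left(11 + 0\right)\right)\right) - 14981 = \left(-320087 + \left(-432 + 4 \cdot 11\right)\right) - 14981 = \left(-320087 + \left(-432 + 44\right)\right) - 14981 = \left(-320087 - 388\right) - 14981 = -320475 - 14981 = -335456$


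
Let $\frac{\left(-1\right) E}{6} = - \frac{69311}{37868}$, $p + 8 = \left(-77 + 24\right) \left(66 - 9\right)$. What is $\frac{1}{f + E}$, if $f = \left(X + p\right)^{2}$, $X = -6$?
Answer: $\frac{18934}{174405542083} \approx 1.0856 \cdot 10^{-7}$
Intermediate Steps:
$p = -3029$ ($p = -8 + \left(-77 + 24\right) \left(66 - 9\right) = -8 - 3021 = -3029$)
$E = \frac{207933}{18934}$ ($E = - 6 \left(- \frac{69311}{37868}\right) = - 6 \left(\left(-69311\right) \frac{1}{37868}\right) = \left(-6\right) \left(- \frac{69311}{37868}\right) = \frac{207933}{18934} \approx 10.982$)
$f = 9211225$ ($f = \left(-6 - 3029\right)^{2} = \left(-3035\right)^{2} = 9211225$)
$\frac{1}{f + E} = \frac{1}{9211225 + \frac{207933}{18934}} = \frac{1}{\frac{174405542083}{18934}} = \frac{18934}{174405542083}$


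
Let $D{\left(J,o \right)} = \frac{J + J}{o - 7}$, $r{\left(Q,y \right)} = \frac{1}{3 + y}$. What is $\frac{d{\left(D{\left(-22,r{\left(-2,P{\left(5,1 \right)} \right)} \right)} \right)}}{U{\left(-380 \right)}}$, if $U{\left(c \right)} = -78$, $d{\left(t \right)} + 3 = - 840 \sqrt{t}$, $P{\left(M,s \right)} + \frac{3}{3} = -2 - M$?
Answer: $\frac{1}{26} + \frac{140 \sqrt{55}}{39} \approx 26.661$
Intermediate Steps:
$P{\left(M,s \right)} = -3 - M$ ($P{\left(M,s \right)} = -1 - \left(2 + M\right) = -3 - M$)
$D{\left(J,o \right)} = \frac{2 J}{-7 + o}$
$d{\left(t \right)} = -3 - 840 \sqrt{t}$
$\frac{d{\left(D{\left(-22,r{\left(-2,P{\left(5,1 \right)} \right)} \right)} \right)}}{U{\left(-380 \right)}} = \frac{-3 - 840 \sqrt{2 \left(-22\right) \frac{1}{-7 + \frac{1}{3 - 8}}}}{-78} = \left(-3 - 840 \sqrt{2 \left(-22\right) \frac{1}{-7 + \frac{1}{3 - 8}}}\right) \left(- \frac{1}{78}\right) = \left(-3 - 840 \sqrt{2 \left(-22\right) \frac{1}{-7 + \frac{1}{-5}}}\right) \left(- \frac{1}{78}\right) = \left(-3 - 840 \sqrt{2 \left(-22\right) \frac{1}{-7 - \frac{1}{5}}}\right) \left(- \frac{1}{78}\right) = \left(-3 - 840 \sqrt{2 \left(-22\right) \frac{1}{- \frac{36}{5}}}\right) \left(- \frac{1}{78}\right) = \left(-3 - 840 \sqrt{2 \left(-22\right) \left(- \frac{5}{36}\right)}\right) \left(- \frac{1}{78}\right) = \left(-3 - 840 \sqrt{\frac{55}{9}}\right) \left(- \frac{1}{78}\right) = \left(-3 - 840 \frac{\sqrt{55}}{3}\right) \left(- \frac{1}{78}\right) = \left(-3 - 280 \sqrt{55}\right) \left(- \frac{1}{78}\right) = \frac{1}{26} + \frac{140 \sqrt{55}}{39}$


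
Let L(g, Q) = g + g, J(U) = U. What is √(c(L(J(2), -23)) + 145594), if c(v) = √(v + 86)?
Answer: √(145594 + 3*√10) ≈ 381.58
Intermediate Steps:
L(g, Q) = 2*g
c(v) = √(86 + v)
√(c(L(J(2), -23)) + 145594) = √(√(86 + 2*2) + 145594) = √(√(86 + 4) + 145594) = √(√90 + 145594) = √(3*√10 + 145594) = √(145594 + 3*√10)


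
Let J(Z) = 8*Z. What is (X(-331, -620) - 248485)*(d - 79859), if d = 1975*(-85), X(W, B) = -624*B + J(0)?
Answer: -34285146930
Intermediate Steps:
X(W, B) = -624*B (X(W, B) = -624*B + 8*0 = -624*B + 0 = -624*B)
d = -167875
(X(-331, -620) - 248485)*(d - 79859) = (-624*(-620) - 248485)*(-167875 - 79859) = (386880 - 248485)*(-247734) = 138395*(-247734) = -34285146930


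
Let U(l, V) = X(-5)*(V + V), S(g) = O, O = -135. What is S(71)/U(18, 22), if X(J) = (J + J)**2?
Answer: -27/880 ≈ -0.030682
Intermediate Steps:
X(J) = 4*J**2 (X(J) = (2*J)**2 = 4*J**2)
S(g) = -135
U(l, V) = 200*V (U(l, V) = (4*(-5)**2)*(V + V) = (4*25)*(2*V) = 100*(2*V) = 200*V)
S(71)/U(18, 22) = -135/(200*22) = -135/4400 = -135*1/4400 = -27/880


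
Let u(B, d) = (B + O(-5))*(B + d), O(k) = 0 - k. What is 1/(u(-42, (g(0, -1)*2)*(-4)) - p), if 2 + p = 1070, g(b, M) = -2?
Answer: -1/106 ≈ -0.0094340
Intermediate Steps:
O(k) = -k
u(B, d) = (5 + B)*(B + d) (u(B, d) = (B - 1*(-5))*(B + d) = (B + 5)*(B + d) = (5 + B)*(B + d))
p = 1068 (p = -2 + 1070 = 1068)
1/(u(-42, (g(0, -1)*2)*(-4)) - p) = 1/(((-42)² + 5*(-42) + 5*(-2*2*(-4)) - 42*(-2*2)*(-4)) - 1*1068) = 1/((1764 - 210 + 5*(-4*(-4)) - (-168)*(-4)) - 1068) = 1/((1764 - 210 + 5*16 - 42*16) - 1068) = 1/((1764 - 210 + 80 - 672) - 1068) = 1/(962 - 1068) = 1/(-106) = -1/106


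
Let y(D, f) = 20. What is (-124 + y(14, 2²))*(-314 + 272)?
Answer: 4368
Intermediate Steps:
(-124 + y(14, 2²))*(-314 + 272) = (-124 + 20)*(-314 + 272) = -104*(-42) = 4368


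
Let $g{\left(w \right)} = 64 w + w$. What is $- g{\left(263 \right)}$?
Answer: $-17095$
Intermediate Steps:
$g{\left(w \right)} = 65 w$
$- g{\left(263 \right)} = - 65 \cdot 263 = \left(-1\right) 17095 = -17095$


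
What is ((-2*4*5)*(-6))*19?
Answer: 4560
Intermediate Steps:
((-2*4*5)*(-6))*19 = (-8*5*(-6))*19 = -40*(-6)*19 = 240*19 = 4560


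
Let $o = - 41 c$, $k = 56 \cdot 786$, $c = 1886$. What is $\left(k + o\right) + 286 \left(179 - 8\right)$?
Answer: $15596$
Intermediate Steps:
$k = 44016$
$o = -77326$ ($o = \left(-41\right) 1886 = -77326$)
$\left(k + o\right) + 286 \left(179 - 8\right) = \left(44016 - 77326\right) + 286 \left(179 - 8\right) = -33310 + 286 \cdot 171 = -33310 + 48906 = 15596$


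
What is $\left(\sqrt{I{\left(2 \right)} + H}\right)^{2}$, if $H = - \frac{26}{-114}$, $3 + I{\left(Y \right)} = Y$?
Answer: $- \frac{44}{57} \approx -0.77193$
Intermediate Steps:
$I{\left(Y \right)} = -3 + Y$
$H = \frac{13}{57}$ ($H = \left(-26\right) \left(- \frac{1}{114}\right) = \frac{13}{57} \approx 0.22807$)
$\left(\sqrt{I{\left(2 \right)} + H}\right)^{2} = \left(\sqrt{\left(-3 + 2\right) + \frac{13}{57}}\right)^{2} = \left(\sqrt{-1 + \frac{13}{57}}\right)^{2} = \left(\sqrt{- \frac{44}{57}}\right)^{2} = \left(\frac{2 i \sqrt{627}}{57}\right)^{2} = - \frac{44}{57}$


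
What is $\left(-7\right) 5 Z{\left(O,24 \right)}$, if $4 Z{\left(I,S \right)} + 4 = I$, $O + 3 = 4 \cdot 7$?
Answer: $- \frac{735}{4} \approx -183.75$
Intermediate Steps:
$O = 25$ ($O = -3 + 4 \cdot 7 = -3 + 28 = 25$)
$Z{\left(I,S \right)} = -1 + \frac{I}{4}$
$\left(-7\right) 5 Z{\left(O,24 \right)} = \left(-7\right) 5 \left(-1 + \frac{1}{4} \cdot 25\right) = - 35 \left(-1 + \frac{25}{4}\right) = \left(-35\right) \frac{21}{4} = - \frac{735}{4}$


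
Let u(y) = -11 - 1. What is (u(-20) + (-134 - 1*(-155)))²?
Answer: 81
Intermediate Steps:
u(y) = -12
(u(-20) + (-134 - 1*(-155)))² = (-12 + (-134 - 1*(-155)))² = (-12 + (-134 + 155))² = (-12 + 21)² = 9² = 81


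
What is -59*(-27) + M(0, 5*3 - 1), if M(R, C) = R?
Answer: 1593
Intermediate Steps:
-59*(-27) + M(0, 5*3 - 1) = -59*(-27) + 0 = 1593 + 0 = 1593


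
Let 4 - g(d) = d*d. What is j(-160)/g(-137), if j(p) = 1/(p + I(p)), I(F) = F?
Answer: 1/6004800 ≈ 1.6653e-7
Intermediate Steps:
g(d) = 4 - d² (g(d) = 4 - d*d = 4 - d²)
j(p) = 1/(2*p) (j(p) = 1/(p + p) = 1/(2*p))
j(-160)/g(-137) = ((½)/(-160))/(4 - 1*(-137)²) = ((½)*(-1/160))/(4 - 1*18769) = -1/(320*(4 - 18769)) = -1/320/(-18765) = -1/320*(-1/18765) = 1/6004800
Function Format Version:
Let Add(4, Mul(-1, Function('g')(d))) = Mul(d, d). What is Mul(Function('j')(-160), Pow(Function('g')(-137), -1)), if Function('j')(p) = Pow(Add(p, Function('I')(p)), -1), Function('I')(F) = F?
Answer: Rational(1, 6004800) ≈ 1.6653e-7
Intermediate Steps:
Function('g')(d) = Add(4, Mul(-1, Pow(d, 2))) (Function('g')(d) = Add(4, Mul(-1, Mul(d, d))) = Add(4, Mul(-1, Pow(d, 2))))
Function('j')(p) = Mul(Rational(1, 2), Pow(p, -1)) (Function('j')(p) = Pow(Add(p, p), -1) = Pow(Mul(2, p), -1) = Mul(Rational(1, 2), Pow(p, -1)))
Mul(Function('j')(-160), Pow(Function('g')(-137), -1)) = Mul(Mul(Rational(1, 2), Pow(-160, -1)), Pow(Add(4, Mul(-1, Pow(-137, 2))), -1)) = Mul(Mul(Rational(1, 2), Rational(-1, 160)), Pow(Add(4, Mul(-1, 18769)), -1)) = Mul(Rational(-1, 320), Pow(Add(4, -18769), -1)) = Mul(Rational(-1, 320), Pow(-18765, -1)) = Mul(Rational(-1, 320), Rational(-1, 18765)) = Rational(1, 6004800)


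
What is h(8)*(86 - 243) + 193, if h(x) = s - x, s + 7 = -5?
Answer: 3333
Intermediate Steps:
s = -12 (s = -7 - 5 = -12)
h(x) = -12 - x
h(8)*(86 - 243) + 193 = (-12 - 1*8)*(86 - 243) + 193 = (-12 - 8)*(-157) + 193 = -20*(-157) + 193 = 3140 + 193 = 3333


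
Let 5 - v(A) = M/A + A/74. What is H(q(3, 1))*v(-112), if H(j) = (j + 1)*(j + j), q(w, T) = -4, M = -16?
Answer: 39600/259 ≈ 152.90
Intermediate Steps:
H(j) = 2*j*(1 + j) (H(j) = (1 + j)*(2*j) = 2*j*(1 + j))
v(A) = 5 + 16/A - A/74 (v(A) = 5 - (-16/A + A/74) = 5 + (16/A - A/74) = 5 + 16/A - A/74)
H(q(3, 1))*v(-112) = (2*(-4)*(1 - 4))*(5 + 16/(-112) - 1/74*(-112)) = (2*(-4)*(-3))*(5 + 16*(-1/112) + 56/37) = 24*(5 - 1/7 + 56/37) = 24*(1650/259) = 39600/259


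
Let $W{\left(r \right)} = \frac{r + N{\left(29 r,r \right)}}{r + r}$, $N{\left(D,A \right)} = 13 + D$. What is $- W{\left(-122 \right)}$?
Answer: $- \frac{3647}{244} \approx -14.947$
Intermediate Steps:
$W{\left(r \right)} = \frac{13 + 30 r}{2 r}$ ($W{\left(r \right)} = \frac{r + \left(13 + 29 r\right)}{r + r} = \frac{13 + 30 r}{2 r}$)
$- W{\left(-122 \right)} = - (15 + \frac{13}{2 \left(-122\right)}) = - (15 + \frac{13}{2} \left(- \frac{1}{122}\right)) = - (15 - \frac{13}{244}) = \left(-1\right) \frac{3647}{244} = - \frac{3647}{244}$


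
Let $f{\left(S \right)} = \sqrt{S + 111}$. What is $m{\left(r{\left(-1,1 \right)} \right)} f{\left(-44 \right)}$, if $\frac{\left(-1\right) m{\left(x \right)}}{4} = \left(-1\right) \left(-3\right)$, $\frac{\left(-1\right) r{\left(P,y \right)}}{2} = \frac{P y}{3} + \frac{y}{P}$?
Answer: $- 12 \sqrt{67} \approx -98.224$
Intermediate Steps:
$r{\left(P,y \right)} = - \frac{2 y}{P} - \frac{2 P y}{3}$ ($r{\left(P,y \right)} = - 2 \left(\frac{P y}{3} + \frac{y}{P}\right) = - 2 \left(\frac{y}{P} + \frac{P y}{3}\right) = - \frac{2 y}{P} - \frac{2 P y}{3}$)
$m{\left(x \right)} = -12$ ($m{\left(x \right)} = - 4 \left(\left(-1\right) \left(-3\right)\right) = \left(-4\right) 3 = -12$)
$f{\left(S \right)} = \sqrt{111 + S}$
$m{\left(r{\left(-1,1 \right)} \right)} f{\left(-44 \right)} = - 12 \sqrt{111 - 44} = - 12 \sqrt{67}$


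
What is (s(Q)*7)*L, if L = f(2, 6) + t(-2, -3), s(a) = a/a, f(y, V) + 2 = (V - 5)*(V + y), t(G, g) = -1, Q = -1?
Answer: 35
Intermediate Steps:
f(y, V) = -2 + (-5 + V)*(V + y) (f(y, V) = -2 + (V - 5)*(V + y) = -2 + (-5 + V)*(V + y))
s(a) = 1
L = 5 (L = (-2 + 6² - 5*6 - 5*2 + 6*2) - 1 = (-2 + 36 - 30 - 10 + 12) - 1 = 6 - 1 = 5)
(s(Q)*7)*L = (1*7)*5 = 7*5 = 35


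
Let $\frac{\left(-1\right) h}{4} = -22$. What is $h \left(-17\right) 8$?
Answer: $-11968$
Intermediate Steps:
$h = 88$ ($h = \left(-4\right) \left(-22\right) = 88$)
$h \left(-17\right) 8 = 88 \left(-17\right) 8 = \left(-1496\right) 8 = -11968$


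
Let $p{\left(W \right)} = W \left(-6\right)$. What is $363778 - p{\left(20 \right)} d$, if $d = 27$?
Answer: $367018$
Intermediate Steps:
$p{\left(W \right)} = - 6 W$
$363778 - p{\left(20 \right)} d = 363778 - \left(-6\right) 20 \cdot 27 = 363778 - \left(-120\right) 27 = 363778 - -3240 = 363778 + 3240 = 367018$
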